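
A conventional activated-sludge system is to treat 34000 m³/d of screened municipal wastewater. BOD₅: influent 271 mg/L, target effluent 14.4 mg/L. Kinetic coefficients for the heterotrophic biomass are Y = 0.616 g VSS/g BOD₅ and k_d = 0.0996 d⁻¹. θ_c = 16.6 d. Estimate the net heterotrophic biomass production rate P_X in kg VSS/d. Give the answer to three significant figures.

P_X ≈ 2030 kg VSS/d

Y_obs = Y / (1 + k_d θ_c) = 0.616 / (1 + 0.0996 × 16.6) = 0.616 / 2.653 = 0.2322.
Substrate removed = Q·(S₀ − S) = 34000 m³/d × (271 − 14.4) g/m³ = 8.72×10^6 g/d = 8724 kg/d.
Net biomass production P_X = Y_obs × Q·(S₀ − S) = 0.2322 × 8724 = 2025 kg VSS/d.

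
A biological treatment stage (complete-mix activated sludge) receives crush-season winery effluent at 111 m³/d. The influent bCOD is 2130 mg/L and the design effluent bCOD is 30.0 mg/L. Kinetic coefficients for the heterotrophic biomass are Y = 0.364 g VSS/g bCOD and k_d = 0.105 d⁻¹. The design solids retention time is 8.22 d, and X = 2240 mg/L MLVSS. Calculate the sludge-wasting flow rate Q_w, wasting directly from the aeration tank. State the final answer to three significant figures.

From the SRT design equation V = Y Q (S₀−S) θ_c / [X (1 + k_d θ_c)] = 0.364 × 111 × (2130 − 30.0) × 8.22 / [2240 × (1 + 0.105 × 8.22)] = 6.97×10^5 / 4173 = 167.1 m³.
For wasting at MLVSS concentration, Q_w = V/θ_c = 167.1/8.22 = 20.33 m³/d.

Q_w ≈ 20.3 m³/d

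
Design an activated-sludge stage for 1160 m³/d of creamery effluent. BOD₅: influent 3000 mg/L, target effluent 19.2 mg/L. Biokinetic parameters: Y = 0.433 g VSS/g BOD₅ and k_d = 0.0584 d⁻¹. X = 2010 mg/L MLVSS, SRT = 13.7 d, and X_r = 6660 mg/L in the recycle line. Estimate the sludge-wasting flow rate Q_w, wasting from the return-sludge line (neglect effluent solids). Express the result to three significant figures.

Q_w ≈ 125 m³/d

From the SRT design equation V = Y Q (S₀−S) θ_c / [X (1 + k_d θ_c)] = 0.433 × 1160 × (3000 − 19.2) × 13.7 / [2010 × (1 + 0.0584 × 13.7)] = 2.05×10^7 / 3618 = 5669 m³.
Q_w = (V·X)/(θ_c X_r) = 5669 × 2010 / (13.7 × 6660) = 124.9 m³/d.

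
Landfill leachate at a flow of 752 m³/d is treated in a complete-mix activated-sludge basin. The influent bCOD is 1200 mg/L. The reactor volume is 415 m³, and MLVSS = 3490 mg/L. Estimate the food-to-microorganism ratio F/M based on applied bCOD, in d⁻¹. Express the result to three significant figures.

F/M = applied load / biomass = Q·S₀/(V·X) = 752 × 1200 / (415.0 × 3490) = 0.6231 d⁻¹.

F/M ≈ 0.623 d⁻¹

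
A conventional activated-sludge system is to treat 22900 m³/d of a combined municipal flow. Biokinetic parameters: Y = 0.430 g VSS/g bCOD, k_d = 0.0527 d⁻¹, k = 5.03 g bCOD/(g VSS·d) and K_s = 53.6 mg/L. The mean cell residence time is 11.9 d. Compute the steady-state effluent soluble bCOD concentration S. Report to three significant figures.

Effluent substrate depends only on kinetics and SRT: S = K_s(1 + k_d θ_c) / [θ_c(Yk − k_d) − 1] = 53.6 × (1 + 0.0527 × 11.9) / [11.9 × (0.430 × 5.03 − 0.0527) − 1] = 87.21 / 24.11 = 3.617 mg/L.

S ≈ 3.62 mg/L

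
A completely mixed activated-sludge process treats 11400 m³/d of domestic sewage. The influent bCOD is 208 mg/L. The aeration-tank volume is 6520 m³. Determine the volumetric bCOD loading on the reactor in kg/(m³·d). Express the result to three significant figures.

L_v ≈ 0.364 kg bCOD/(m³·d)

Applied bCOD load per unit volume = Q·S₀/V = (11400 × 208/1000)/6520 = 0.3637 kg bCOD·m⁻³·d⁻¹.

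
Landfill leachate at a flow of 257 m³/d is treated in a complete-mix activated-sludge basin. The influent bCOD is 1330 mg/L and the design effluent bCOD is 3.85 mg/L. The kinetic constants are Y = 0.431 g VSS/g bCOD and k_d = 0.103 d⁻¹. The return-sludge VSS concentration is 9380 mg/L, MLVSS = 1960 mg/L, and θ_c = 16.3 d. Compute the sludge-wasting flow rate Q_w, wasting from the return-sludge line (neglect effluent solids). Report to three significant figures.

Q_w ≈ 5.85 m³/d

From the SRT design equation V = Y Q (S₀−S) θ_c / [X (1 + k_d θ_c)] = 0.431 × 257 × (1330 − 3.85) × 16.3 / [1960 × (1 + 0.103 × 16.3)] = 2.39×10^6 / 5251 = 456.0 m³.
Q_w = (V·X)/(θ_c X_r) = 456.0 × 1960 / (16.3 × 9380) = 5.846 m³/d.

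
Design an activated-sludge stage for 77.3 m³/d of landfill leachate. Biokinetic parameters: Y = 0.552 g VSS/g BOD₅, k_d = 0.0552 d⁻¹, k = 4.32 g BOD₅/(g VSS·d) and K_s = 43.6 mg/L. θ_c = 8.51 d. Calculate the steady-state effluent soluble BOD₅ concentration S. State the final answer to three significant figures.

From the Monod/SRT balance for a CMAS, S = K_s·(1+k_d θ_c)/[θ_c·(Y k − k_d) − 1] = 43.6 × (1 + 0.0552 × 8.51) / [8.51 × (0.552 × 4.32 − 0.0552) − 1] = 64.08 / 18.82 = 3.404 mg/L.

S ≈ 3.40 mg/L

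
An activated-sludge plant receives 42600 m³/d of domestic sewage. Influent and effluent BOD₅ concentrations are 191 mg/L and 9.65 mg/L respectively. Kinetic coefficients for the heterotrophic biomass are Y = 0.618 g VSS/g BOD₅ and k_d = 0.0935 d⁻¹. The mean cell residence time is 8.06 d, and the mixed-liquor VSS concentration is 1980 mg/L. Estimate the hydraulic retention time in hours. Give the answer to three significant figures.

Rearranging the biomass balance for a CMAS with decay, V = Y·Q·ΔS·θ_c / [X·(1+k_d θ_c)] = 0.618 × 42600 × (191 − 9.65) × 8.06 / [1980 × (1 + 0.0935 × 8.06)] = 3.85×10^7 / 3472 = 11083 m³.
Hydraulic retention time τ = V/Q = 11083 / 42600 = 0.2602 d = 6.244 h.

τ ≈ 6.24 h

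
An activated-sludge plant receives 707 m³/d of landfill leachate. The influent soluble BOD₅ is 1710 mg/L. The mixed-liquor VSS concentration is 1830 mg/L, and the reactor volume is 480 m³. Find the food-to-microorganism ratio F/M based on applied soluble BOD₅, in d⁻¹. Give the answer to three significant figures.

Food-to-microorganism ratio F/M = Q S₀ / (V X) = 707 × 1710 / (480.0 × 1830) = 1.376 d⁻¹.

F/M ≈ 1.38 d⁻¹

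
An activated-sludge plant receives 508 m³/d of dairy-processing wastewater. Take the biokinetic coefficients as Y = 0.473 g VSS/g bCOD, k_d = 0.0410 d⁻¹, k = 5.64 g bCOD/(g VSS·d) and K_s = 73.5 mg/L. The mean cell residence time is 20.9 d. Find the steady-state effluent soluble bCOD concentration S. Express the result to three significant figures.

From the Monod/SRT balance for a CMAS, S = K_s·(1+k_d θ_c)/[θ_c·(Y k − k_d) − 1] = 73.5 × (1 + 0.0410 × 20.9) / [20.9 × (0.473 × 5.64 − 0.0410) − 1] = 136.5 / 53.90 = 2.532 mg/L.

S ≈ 2.53 mg/L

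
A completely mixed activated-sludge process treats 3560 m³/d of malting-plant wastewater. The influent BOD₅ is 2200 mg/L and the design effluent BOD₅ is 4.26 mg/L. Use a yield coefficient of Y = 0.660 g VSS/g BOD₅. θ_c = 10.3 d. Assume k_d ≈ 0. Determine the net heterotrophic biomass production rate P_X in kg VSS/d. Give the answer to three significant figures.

Since k_d ≈ 0, Y_obs = Y = 0.660 g VSS/g BOD₅.
Q·(S₀ − S) = 3560 × (2200 − 4.26) × 10⁻³ = 7817 kg/d removed.
Biomass produced: P_X = Y_obs·Q·ΔS = 0.6600 × 7817 ≈ 5159 kg VSS/d.

P_X ≈ 5160 kg VSS/d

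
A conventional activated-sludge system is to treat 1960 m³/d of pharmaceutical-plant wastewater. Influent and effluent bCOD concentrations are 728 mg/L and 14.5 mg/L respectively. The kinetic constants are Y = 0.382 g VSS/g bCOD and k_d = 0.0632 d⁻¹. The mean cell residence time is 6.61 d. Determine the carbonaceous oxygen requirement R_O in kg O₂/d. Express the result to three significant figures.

R_O ≈ 863 kg O₂/d

Correct the yield for decay: Y_obs = Y/(1 + k_d θ_c) = 0.382 / (1 + 0.0632 × 6.61) = 0.382 / 1.418 = 0.2694.
Mass of bCOD removed per day: Q(S₀ − S) = 1960 × 713.5 g/m³ = 1398 kg/d.
Net sludge production P_X = 0.2694 × 1398 = 376.8 kg VSS/d.
R_O = Q·(S₀ − S) − 1.42·P_X = 1398 − 1.42 × 376.8 = 863.4 kg O₂/d.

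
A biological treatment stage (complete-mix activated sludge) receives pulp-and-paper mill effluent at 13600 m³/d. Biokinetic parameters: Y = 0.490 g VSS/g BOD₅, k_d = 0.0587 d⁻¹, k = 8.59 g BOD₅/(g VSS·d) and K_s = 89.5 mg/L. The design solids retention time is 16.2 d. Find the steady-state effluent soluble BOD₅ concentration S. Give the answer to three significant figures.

For a completely mixed reactor with recycle the Lawrence–McCarty relation gives S = K_s·(1 + k_d·θ_c) / [θ_c·(Y·k − k_d) − 1] = 89.5 × (1 + 0.0587 × 16.2) / [16.2 × (0.490 × 8.59 − 0.0587) − 1] = 174.6 / 66.24 = 2.636 mg/L.

S ≈ 2.64 mg/L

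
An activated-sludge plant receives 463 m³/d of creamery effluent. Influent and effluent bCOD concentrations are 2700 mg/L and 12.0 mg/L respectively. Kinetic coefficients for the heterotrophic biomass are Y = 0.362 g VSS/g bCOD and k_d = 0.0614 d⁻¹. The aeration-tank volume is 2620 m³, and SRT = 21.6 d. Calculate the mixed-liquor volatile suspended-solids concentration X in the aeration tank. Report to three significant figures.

X = Y·Q·ΔS·θ_c / [V·(1 + k_d θ_c)] = 0.362 × 463 × (2700 − 12.0) × 21.6 / [2620 × (1 + 0.0614 × 21.6)] = 1597 mg/L.

X ≈ 1600 mg/L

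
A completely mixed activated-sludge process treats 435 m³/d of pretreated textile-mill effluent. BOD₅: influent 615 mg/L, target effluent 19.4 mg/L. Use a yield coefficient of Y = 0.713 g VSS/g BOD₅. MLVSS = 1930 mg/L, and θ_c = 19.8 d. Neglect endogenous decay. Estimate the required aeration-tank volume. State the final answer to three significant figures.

V ≈ 1900 m³

With k_d = 0 the design equation reduces to V = Y Q (S₀−S) θ_c / X = 0.713 × 435 × (615 − 19.4) × 19.8 / 1930 = 1895 m³.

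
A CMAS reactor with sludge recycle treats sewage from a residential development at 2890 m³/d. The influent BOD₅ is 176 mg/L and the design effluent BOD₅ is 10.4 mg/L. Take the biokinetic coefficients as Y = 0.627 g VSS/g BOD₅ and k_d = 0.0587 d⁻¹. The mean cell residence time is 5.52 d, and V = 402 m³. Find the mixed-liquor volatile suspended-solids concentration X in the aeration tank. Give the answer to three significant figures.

X = Y·Q·ΔS·θ_c / [V·(1 + k_d θ_c)] = 0.627 × 2890 × (176 − 10.4) × 5.52 / [402 × (1 + 0.0587 × 5.52)] = 3112 mg/L.

X ≈ 3110 mg/L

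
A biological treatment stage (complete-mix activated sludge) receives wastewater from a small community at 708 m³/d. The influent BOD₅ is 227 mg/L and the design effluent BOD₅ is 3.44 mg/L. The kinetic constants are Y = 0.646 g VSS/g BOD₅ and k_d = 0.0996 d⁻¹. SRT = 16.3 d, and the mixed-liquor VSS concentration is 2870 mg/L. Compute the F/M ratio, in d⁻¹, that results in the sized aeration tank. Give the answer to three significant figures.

From the SRT design equation V = Y Q (S₀−S) θ_c / [X (1 + k_d θ_c)] = 0.646 × 708 × (227 − 3.44) × 16.3 / [2870 × (1 + 0.0996 × 16.3)] = 1.67×10^6 / 7529 = 221.4 m³.
F/M = Q·S₀ / (V·X) = 708 × 227 / (221.4 × 2870) = 0.2530 g BOD₅·(g VSS·d)⁻¹.

F/M ≈ 0.253 d⁻¹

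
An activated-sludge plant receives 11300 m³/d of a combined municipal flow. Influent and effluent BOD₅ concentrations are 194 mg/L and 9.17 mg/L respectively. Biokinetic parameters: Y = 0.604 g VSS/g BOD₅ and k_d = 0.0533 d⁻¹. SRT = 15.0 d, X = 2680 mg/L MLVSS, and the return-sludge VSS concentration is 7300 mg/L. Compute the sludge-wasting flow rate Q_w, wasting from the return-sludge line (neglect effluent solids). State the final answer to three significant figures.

Rearranging the biomass balance for a CMAS with decay, V = Y·Q·ΔS·θ_c / [X·(1+k_d θ_c)] = 0.604 × 11300 × (194 − 9.17) × 15.0 / [2680 × (1 + 0.0533 × 15.0)] = 1.89×10^7 / 4823 = 3924 m³.
θ_c = V·X/(Q_w·X_r) when wasting from the recycle, so Q_w = V·X/(θ_c·X_r) = 3924 × 2680 / (15.0 × 7300) = 96.03 m³/d.

Q_w ≈ 96.0 m³/d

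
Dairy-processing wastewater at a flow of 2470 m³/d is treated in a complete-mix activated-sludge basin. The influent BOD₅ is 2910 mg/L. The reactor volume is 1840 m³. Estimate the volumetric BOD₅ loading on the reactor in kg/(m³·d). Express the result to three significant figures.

L_v ≈ 3.91 kg BOD₅/(m³·d)

Applied BOD₅ load per unit volume = Q·S₀/V = (2470 × 2910/1000)/1840 = 3.906 kg BOD₅·m⁻³·d⁻¹.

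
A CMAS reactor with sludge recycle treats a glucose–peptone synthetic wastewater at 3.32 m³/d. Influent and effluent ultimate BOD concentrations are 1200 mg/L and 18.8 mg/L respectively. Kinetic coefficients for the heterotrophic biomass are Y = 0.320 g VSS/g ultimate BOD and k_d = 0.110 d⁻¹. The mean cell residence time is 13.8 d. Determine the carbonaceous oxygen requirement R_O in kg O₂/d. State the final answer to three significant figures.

R_O ≈ 3.21 kg O₂/d

Correct the yield for decay: Y_obs = Y/(1 + k_d θ_c) = 0.320 / (1 + 0.110 × 13.8) = 0.320 / 2.518 = 0.1271.
Substrate removed = Q·(S₀ − S) = 3.32 m³/d × (1200 − 18.8) g/m³ = 3.92×10^3 g/d = 3.922 kg/d.
Biomass synthesised: P_X = Y_obs × 3.922 = 0.4984 kg VSS/d.
Carbonaceous O₂ demand = substrate oxidised − cell-mass equivalent = 3.922 − 1.42 × 0.4984 = 3.214 kg O₂/d.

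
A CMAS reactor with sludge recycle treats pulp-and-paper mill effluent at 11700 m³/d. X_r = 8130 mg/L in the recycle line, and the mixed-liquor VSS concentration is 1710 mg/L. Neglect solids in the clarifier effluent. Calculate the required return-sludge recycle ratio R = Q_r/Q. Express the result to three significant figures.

Solids balance on the clarifier gives (1+R)X = R·X_r, so R = X/(X_r − X) = 1710 / (8130 − 1710) = 0.2664.

R ≈ 0.266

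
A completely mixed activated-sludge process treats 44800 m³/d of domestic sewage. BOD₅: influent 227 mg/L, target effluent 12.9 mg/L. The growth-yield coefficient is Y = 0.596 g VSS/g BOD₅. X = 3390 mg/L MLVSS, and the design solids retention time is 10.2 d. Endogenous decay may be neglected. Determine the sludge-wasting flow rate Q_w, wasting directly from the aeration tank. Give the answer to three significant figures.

Biomass mass balance (decay neglected): V·X = Y·Q·(S₀ − S)·θ_c, so V = 0.596 × 44800 × (227 − 12.9) × 10.2 / 3390 = 17201 m³.
Wasting from the aeration tank: Q_w = V / θ_c = 17201 / 10.2 = 1686 m³/d.

Q_w ≈ 1690 m³/d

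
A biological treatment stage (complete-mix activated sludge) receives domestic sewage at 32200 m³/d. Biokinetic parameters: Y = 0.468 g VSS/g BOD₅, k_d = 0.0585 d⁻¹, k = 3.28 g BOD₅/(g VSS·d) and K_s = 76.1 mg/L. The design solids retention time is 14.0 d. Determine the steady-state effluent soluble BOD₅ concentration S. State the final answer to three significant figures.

S ≈ 7.04 mg/L

From the Monod/SRT balance for a CMAS, S = K_s·(1+k_d θ_c)/[θ_c·(Y k − k_d) − 1] = 76.1 × (1 + 0.0585 × 14.0) / [14.0 × (0.468 × 3.28 − 0.0585) − 1] = 138.4 / 19.67 = 7.037 mg/L.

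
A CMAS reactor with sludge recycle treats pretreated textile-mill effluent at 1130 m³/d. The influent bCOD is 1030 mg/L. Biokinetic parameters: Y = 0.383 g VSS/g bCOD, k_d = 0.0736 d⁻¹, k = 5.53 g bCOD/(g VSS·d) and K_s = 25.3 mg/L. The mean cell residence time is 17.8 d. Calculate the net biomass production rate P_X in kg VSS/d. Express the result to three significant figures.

P_X ≈ 193 kg VSS/d

From the Monod/SRT balance for a CMAS, S = K_s·(1+k_d θ_c)/[θ_c·(Y k − k_d) − 1] = 25.3 × (1 + 0.0736 × 17.8) / [17.8 × (0.383 × 5.53 − 0.0736) − 1] = 58.45 / 35.39 = 1.651 mg/L.
The observed yield is Y_obs = Y/(1 + k_d·θ_c) = 0.383 / (1 + 0.0736 × 17.8) = 0.383 / 2.310 = 0.1658 g VSS per g bCOD removed.
Q·(S₀ − S) = 1130 × (1030 − 1.65) × 10⁻³ = 1162 kg/d removed.
P_X = Y_obs · Q(S₀ − S) = 0.1658 × 1162 = 192.7 kg VSS/d.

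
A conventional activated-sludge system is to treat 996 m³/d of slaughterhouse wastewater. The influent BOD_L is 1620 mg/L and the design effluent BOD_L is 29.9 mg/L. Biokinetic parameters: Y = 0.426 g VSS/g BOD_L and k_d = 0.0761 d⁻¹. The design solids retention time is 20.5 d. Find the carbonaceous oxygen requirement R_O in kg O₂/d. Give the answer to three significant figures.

Observed yield with endogenous decay: Y_obs = Y / (1 + k_d·θ_c) = 0.426 / (1 + 0.0761 × 20.5) = 0.426 / 2.560 = 0.1664 g VSS/g BOD_L.
Mass of BOD_L removed per day: Q(S₀ − S) = 996 × 1590 g/m³ = 1584 kg/d.
Net sludge production P_X = 0.1664 × 1584 = 263.5 kg VSS/d.
Carbonaceous O₂ demand = substrate oxidised − cell-mass equivalent = 1584 − 1.42 × 263.5 = 1210 kg O₂/d.

R_O ≈ 1210 kg O₂/d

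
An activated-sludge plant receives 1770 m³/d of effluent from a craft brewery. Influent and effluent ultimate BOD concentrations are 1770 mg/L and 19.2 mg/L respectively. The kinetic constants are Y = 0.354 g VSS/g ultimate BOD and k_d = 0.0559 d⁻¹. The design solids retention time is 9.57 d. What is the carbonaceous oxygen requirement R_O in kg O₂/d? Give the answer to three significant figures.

Y_obs = Y / (1 + k_d θ_c) = 0.354 / (1 + 0.0559 × 9.57) = 0.354 / 1.535 = 0.2306.
Substrate removed = Q·(S₀ − S) = 1770 m³/d × (1770 − 19.2) g/m³ = 3.1×10^6 g/d = 3099 kg/d.
Biomass synthesised: P_X = Y_obs × 3099 = 714.7 kg VSS/d.
R_O = Q·ΔS − 1.42 P_X = 3099 − 1015 = 2084 kg O₂/d.

R_O ≈ 2080 kg O₂/d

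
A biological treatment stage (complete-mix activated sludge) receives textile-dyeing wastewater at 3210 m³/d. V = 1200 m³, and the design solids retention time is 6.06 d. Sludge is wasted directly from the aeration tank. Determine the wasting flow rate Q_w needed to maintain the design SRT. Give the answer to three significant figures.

Wasting from the aeration tank: Q_w = V / θ_c = 1200 / 6.06 = 198.0 m³/d.

Q_w ≈ 198 m³/d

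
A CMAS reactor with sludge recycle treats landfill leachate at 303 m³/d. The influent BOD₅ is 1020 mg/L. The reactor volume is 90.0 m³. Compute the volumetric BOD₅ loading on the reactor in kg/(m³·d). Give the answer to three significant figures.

Applied BOD₅ load per unit volume = Q·S₀/V = (303 × 1020/1000)/90.00 = 3.434 kg BOD₅·m⁻³·d⁻¹.

L_v ≈ 3.43 kg BOD₅/(m³·d)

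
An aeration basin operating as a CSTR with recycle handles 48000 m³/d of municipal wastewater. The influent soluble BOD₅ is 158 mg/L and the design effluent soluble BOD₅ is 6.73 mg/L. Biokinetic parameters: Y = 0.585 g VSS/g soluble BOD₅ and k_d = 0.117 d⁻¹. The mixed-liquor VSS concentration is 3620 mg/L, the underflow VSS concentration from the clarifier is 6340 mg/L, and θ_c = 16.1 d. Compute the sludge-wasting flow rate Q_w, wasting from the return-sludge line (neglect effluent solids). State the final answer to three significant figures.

Q_w ≈ 232 m³/d

From the SRT design equation V = Y Q (S₀−S) θ_c / [X (1 + k_d θ_c)] = 0.585 × 48000 × (158 − 6.73) × 16.1 / [3620 × (1 + 0.117 × 16.1)] = 6.84×10^7 / 10439 = 6551 m³.
Q_w = (V·X)/(θ_c X_r) = 6551 × 3620 / (16.1 × 6340) = 232.3 m³/d.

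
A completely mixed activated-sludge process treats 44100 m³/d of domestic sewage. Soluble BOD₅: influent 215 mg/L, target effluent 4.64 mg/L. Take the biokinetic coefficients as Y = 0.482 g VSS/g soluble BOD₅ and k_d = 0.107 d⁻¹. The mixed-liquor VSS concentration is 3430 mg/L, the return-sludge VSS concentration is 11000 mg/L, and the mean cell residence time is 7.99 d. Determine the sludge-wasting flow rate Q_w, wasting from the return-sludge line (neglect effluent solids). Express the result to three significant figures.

From the SRT design equation V = Y Q (S₀−S) θ_c / [X (1 + k_d θ_c)] = 0.482 × 44100 × (215 − 4.64) × 7.99 / [3430 × (1 + 0.107 × 7.99)] = 3.57×10^7 / 6362 = 5615 m³.
Q_w = (V·X)/(θ_c X_r) = 5615 × 3430 / (7.99 × 11000) = 219.1 m³/d.

Q_w ≈ 219 m³/d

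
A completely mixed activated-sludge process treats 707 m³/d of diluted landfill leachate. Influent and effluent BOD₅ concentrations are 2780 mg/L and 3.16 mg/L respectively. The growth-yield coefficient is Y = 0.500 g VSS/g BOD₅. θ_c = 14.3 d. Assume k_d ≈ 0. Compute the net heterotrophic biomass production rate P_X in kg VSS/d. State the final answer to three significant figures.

No decay correction is needed, so Y_obs = Y = 0.500.
Mass of BOD₅ removed per day: Q(S₀ − S) = 707 × 2777 g/m³ = 1963 kg/d.
Biomass produced: P_X = Y_obs·Q·ΔS = 0.5000 × 1963 ≈ 981.6 kg VSS/d.

P_X ≈ 982 kg VSS/d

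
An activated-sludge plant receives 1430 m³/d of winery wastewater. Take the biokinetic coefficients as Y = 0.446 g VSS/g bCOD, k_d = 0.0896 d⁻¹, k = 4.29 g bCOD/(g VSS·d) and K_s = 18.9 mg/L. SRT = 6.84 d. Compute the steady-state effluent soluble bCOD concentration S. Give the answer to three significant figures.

S ≈ 2.66 mg/L

For a completely mixed reactor with recycle the Lawrence–McCarty relation gives S = K_s·(1 + k_d·θ_c) / [θ_c·(Y·k − k_d) − 1] = 18.9 × (1 + 0.0896 × 6.84) / [6.84 × (0.446 × 4.29 − 0.0896) − 1] = 30.48 / 11.47 = 2.657 mg/L.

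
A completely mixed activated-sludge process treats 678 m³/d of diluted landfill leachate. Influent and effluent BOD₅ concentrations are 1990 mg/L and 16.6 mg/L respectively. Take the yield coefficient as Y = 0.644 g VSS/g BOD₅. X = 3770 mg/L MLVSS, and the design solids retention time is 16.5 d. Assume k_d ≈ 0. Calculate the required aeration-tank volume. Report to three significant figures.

With k_d = 0 the design equation reduces to V = Y Q (S₀−S) θ_c / X = 0.644 × 678 × (1990 − 16.6) × 16.5 / 3770 = 3771 m³.

V ≈ 3770 m³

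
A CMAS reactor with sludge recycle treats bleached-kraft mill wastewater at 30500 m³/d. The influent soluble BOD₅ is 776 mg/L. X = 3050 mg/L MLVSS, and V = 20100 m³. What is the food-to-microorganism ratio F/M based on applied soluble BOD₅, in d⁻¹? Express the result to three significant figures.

F/M ≈ 0.386 d⁻¹

Food-to-microorganism ratio F/M = Q S₀ / (V X) = 30500 × 776 / (20100 × 3050) = 0.3861 d⁻¹.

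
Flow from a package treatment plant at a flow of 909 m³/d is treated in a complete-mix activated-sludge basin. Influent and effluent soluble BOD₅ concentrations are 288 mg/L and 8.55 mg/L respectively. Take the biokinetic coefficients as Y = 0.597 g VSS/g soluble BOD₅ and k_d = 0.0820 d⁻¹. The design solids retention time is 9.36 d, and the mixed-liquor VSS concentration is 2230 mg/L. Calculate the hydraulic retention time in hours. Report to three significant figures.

From the SRT design equation V = Y Q (S₀−S) θ_c / [X (1 + k_d θ_c)] = 0.597 × 909 × (288 − 8.55) × 9.36 / [2230 × (1 + 0.0820 × 9.36)] = 1.42×10^6 / 3942 = 360.1 m³.
τ = V/Q = 360.1/909 = 0.3962 d, or 9.508 h.

τ ≈ 9.51 h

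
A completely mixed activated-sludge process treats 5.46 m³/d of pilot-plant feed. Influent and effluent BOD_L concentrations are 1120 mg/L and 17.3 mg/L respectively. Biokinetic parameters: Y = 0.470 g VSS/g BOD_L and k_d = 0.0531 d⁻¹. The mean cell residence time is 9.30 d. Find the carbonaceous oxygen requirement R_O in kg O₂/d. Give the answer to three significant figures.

R_O ≈ 3.33 kg O₂/d

The observed yield is Y_obs = Y/(1 + k_d·θ_c) = 0.470 / (1 + 0.0531 × 9.30) = 0.470 / 1.494 = 0.3146 g VSS per g BOD_L removed.
ΔS = 1120 − 17.3 = 1103 mg/L, so the substrate removal rate is 5.46 × 1103/1000 = 6.021 kg BOD_L/d.
P_X = Y_obs·Q·(S₀ − S) = 0.3146 × 6.021 = 1.894 kg VSS/d.
Carbonaceous O₂ demand = substrate oxidised − cell-mass equivalent = 6.021 − 1.42 × 1.894 = 3.331 kg O₂/d.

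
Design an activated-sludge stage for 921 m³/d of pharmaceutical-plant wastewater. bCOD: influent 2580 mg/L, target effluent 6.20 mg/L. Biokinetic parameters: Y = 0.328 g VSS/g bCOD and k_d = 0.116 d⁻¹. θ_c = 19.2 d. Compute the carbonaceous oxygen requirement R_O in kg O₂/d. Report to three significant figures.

Correct the yield for decay: Y_obs = Y/(1 + k_d θ_c) = 0.328 / (1 + 0.116 × 19.2) = 0.328 / 3.227 = 0.1016.
Q·(S₀ − S) = 921 × (2580 − 6.20) × 10⁻³ = 2370 kg/d removed.
Net sludge production P_X = 0.1016 × 2370 = 240.9 kg VSS/d.
R_O = Q·ΔS − 1.42 P_X = 2370 − 342.1 = 2028 kg O₂/d.

R_O ≈ 2030 kg O₂/d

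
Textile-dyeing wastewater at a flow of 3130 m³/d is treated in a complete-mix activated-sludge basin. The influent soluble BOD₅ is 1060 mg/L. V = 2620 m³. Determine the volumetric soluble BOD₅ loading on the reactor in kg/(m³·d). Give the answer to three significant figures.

Volumetric loading L_v = Q·S₀ / V = 3130 × 1060 g/m³ / 2620 m³ = 1266 g/(m³·d) = 1.266 kg soluble BOD₅/(m³·d).

L_v ≈ 1.27 kg soluble BOD₅/(m³·d)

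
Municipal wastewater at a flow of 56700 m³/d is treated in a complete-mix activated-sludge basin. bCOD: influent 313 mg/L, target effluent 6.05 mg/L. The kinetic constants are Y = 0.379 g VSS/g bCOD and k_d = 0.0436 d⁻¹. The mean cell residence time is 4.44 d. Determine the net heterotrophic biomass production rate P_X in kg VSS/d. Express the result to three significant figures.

P_X ≈ 5530 kg VSS/d

Y_obs = Y / (1 + k_d θ_c) = 0.379 / (1 + 0.0436 × 4.44) = 0.379 / 1.194 = 0.3175.
Mass of bCOD removed per day: Q(S₀ − S) = 56700 × 306.9 g/m³ = 17404 kg/d.
P_X = Y_obs · Q(S₀ − S) = 0.3175 × 17404 = 5526 kg VSS/d.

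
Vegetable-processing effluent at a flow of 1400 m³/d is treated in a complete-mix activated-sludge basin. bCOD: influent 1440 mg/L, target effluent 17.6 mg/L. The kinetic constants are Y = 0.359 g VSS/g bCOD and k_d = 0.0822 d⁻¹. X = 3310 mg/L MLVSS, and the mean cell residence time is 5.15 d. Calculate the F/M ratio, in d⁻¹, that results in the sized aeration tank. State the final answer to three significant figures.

F/M ≈ 0.779 d⁻¹

Rearranging the biomass balance for a CMAS with decay, V = Y·Q·ΔS·θ_c / [X·(1+k_d θ_c)] = 0.359 × 1400 × (1440 − 17.6) × 5.15 / [3310 × (1 + 0.0822 × 5.15)] = 3.68×10^6 / 4711 = 781.5 m³.
F/M = applied load / biomass = Q·S₀/(V·X) = 1400 × 1440 / (781.5 × 3310) = 0.7794 d⁻¹.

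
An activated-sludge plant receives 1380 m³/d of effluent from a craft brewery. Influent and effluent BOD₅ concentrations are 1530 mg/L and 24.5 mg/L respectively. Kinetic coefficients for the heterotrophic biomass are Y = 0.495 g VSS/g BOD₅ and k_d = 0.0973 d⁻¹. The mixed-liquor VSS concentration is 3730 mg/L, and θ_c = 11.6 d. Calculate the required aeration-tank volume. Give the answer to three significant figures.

V ≈ 1500 m³

Rearranging the biomass balance for a CMAS with decay, V = Y·Q·ΔS·θ_c / [X·(1+k_d θ_c)] = 0.495 × 1380 × (1530 − 24.5) × 11.6 / [3730 × (1 + 0.0973 × 11.6)] = 1.19×10^7 / 7940 = 1502 m³.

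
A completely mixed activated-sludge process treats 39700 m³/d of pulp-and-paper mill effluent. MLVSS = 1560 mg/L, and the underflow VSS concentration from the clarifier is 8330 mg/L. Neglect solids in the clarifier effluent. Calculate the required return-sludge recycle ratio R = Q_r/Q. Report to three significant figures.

R ≈ 0.230

R = Q_r/Q = X/(X_r − X) = 1560 / (8330 − 1560) = 0.2304.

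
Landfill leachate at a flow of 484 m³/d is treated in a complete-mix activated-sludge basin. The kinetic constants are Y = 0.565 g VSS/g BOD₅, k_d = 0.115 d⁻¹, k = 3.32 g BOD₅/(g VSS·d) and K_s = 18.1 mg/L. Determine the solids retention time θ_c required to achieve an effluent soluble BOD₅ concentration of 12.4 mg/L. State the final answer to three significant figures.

θ_c ≈ 1.54 d

From 1/θ_c = Y·k·S/(K_s + S) − k_d: Y·k·S/(K_s+S) = 0.565 × 3.32 × 12.4 / (18.1 + 12.4) = 0.7626 d⁻¹.
Then 1/θ_c = μ − k_d = 0.7626 − 0.115 = 0.6476 d⁻¹, giving θ_c = 1.544 d.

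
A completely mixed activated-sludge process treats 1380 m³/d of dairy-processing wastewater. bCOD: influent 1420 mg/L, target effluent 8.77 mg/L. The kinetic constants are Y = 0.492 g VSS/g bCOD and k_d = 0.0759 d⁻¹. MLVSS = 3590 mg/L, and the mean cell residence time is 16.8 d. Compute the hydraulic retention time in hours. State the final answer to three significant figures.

Steady-state biomass mass balance: V·X·(1 + k_d·θ_c) = Y·Q·(S₀ − S)·θ_c, so V = 0.492 × 1380 × (1420 − 8.77) × 16.8 / [3590 × (1 + 0.0759 × 16.8)] = 1.61×10^7 / 8168 = 1971 m³.
HRT = V/Q = 1971 m³ / 1380 m³·d⁻¹ = 1.428 d × 24 = 34.28 h.

τ ≈ 34.3 h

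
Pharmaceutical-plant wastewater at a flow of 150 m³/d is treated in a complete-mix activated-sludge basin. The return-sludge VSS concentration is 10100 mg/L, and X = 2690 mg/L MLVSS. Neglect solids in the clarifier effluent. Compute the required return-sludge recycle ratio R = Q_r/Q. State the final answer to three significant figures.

Mass balance around the secondary clarifier (neglecting effluent solids): R = X / (X_r − X) = 2690 / (10100 − 2690) = 0.3630.

R ≈ 0.363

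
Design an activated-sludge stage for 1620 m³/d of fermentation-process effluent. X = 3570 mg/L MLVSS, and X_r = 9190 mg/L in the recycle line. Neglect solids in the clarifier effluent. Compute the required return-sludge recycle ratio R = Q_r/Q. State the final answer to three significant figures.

Solids balance on the clarifier gives (1+R)X = R·X_r, so R = X/(X_r − X) = 3570 / (9190 − 3570) = 0.6352.

R ≈ 0.635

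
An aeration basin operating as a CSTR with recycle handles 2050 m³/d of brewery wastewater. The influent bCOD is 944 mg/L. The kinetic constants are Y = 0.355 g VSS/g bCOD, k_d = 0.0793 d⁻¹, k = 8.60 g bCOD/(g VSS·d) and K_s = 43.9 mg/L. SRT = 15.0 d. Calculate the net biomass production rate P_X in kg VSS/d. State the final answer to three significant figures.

P_X ≈ 313 kg VSS/d

Effluent substrate depends only on kinetics and SRT: S = K_s(1 + k_d θ_c) / [θ_c(Yk − k_d) − 1] = 43.9 × (1 + 0.0793 × 15.0) / [15.0 × (0.355 × 8.60 − 0.0793) − 1] = 96.12 / 43.61 = 2.204 mg/L.
Y_obs = Y / (1 + k_d θ_c) = 0.355 / (1 + 0.0793 × 15.0) = 0.355 / 2.189 = 0.1621.
ΔS = 944 − 2.20 = 941.8 mg/L, so the substrate removal rate is 2050 × 941.8/1000 = 1931 kg bCOD/d.
Net biomass production P_X = Y_obs × Q·(S₀ − S) = 0.1621 × 1931 = 313.0 kg VSS/d.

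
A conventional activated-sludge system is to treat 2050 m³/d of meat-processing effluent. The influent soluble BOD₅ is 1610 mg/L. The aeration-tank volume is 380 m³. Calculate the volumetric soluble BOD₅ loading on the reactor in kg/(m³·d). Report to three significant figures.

L_v ≈ 8.69 kg soluble BOD₅/(m³·d)

L_v = Q S₀ / V = 2050 × 1610 × 10⁻³ / 380.0 = 8.686 kg/(m³·d).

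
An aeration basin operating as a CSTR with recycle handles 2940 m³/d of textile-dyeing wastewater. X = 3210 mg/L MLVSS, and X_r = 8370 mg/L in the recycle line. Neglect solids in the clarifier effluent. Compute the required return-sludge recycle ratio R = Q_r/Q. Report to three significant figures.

Solids balance on the clarifier gives (1+R)X = R·X_r, so R = X/(X_r − X) = 3210 / (8370 − 3210) = 0.6221.

R ≈ 0.622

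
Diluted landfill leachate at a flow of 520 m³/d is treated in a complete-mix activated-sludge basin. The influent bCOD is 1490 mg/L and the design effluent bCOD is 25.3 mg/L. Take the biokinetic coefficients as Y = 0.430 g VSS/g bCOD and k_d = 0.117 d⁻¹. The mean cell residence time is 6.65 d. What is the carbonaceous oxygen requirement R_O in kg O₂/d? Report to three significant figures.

R_O ≈ 500 kg O₂/d

Y_obs = Y / (1 + k_d θ_c) = 0.430 / (1 + 0.117 × 6.65) = 0.430 / 1.778 = 0.2418.
Q·(S₀ − S) = 520 × (1490 − 25.3) × 10⁻³ = 761.6 kg/d removed.
P_X = Y_obs·Q·(S₀ − S) = 0.2418 × 761.6 = 184.2 kg VSS/d.
R_O = Q·ΔS − 1.42 P_X = 761.6 − 261.6 = 500.1 kg O₂/d.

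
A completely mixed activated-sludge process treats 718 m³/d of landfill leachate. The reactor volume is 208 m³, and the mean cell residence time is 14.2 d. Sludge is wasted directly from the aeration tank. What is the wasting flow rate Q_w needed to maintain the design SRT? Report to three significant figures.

Wasting from the aeration tank: Q_w = V / θ_c = 208.0 / 14.2 = 14.65 m³/d.

Q_w ≈ 14.6 m³/d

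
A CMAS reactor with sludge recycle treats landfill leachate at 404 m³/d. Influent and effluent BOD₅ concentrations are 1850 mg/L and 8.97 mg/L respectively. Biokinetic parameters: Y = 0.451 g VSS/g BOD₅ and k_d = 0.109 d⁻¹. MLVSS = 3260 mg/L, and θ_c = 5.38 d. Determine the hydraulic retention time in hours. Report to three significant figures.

Rearranging the biomass balance for a CMAS with decay, V = Y·Q·ΔS·θ_c / [X·(1+k_d θ_c)] = 0.451 × 404 × (1850 − 8.97) × 5.38 / [3260 × (1 + 0.109 × 5.38)] = 1.8×10^6 / 5172 = 349.0 m³.
Hydraulic retention time τ = V/Q = 349.0 / 404 = 0.8637 d = 20.73 h.

τ ≈ 20.7 h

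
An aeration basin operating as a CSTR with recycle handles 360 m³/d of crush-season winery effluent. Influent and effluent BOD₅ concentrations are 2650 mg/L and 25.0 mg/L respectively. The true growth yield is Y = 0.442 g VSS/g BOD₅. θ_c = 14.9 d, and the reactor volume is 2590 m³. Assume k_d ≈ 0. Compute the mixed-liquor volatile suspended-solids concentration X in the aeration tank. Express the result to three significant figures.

Without decay, X = Y Q (S₀−S) θ_c / V = 0.442 × 360 × (2650 − 25.0) × 14.9 / 2590 = 2403 mg/L.

X ≈ 2400 mg/L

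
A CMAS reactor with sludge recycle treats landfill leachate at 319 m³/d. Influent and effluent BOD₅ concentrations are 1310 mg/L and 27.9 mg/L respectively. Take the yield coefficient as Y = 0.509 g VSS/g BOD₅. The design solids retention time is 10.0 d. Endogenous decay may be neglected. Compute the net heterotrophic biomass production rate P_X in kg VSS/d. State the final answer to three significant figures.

P_X ≈ 208 kg VSS/d

No decay correction is needed, so Y_obs = Y = 0.509.
ΔS = 1310 − 27.9 = 1282 mg/L, so the substrate removal rate is 319 × 1282/1000 = 409.0 kg BOD₅/d.
Net biomass production P_X = Y_obs × Q·(S₀ − S) = 0.5090 × 409.0 = 208.2 kg VSS/d.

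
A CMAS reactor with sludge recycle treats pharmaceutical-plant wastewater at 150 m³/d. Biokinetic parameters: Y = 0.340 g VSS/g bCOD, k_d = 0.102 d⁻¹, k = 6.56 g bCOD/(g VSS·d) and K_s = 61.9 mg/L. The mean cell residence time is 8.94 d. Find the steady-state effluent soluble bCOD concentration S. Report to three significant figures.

From the Monod/SRT balance for a CMAS, S = K_s·(1+k_d θ_c)/[θ_c·(Y k − k_d) − 1] = 61.9 × (1 + 0.102 × 8.94) / [8.94 × (0.340 × 6.56 − 0.102) − 1] = 118.3 / 18.03 = 6.565 mg/L.

S ≈ 6.56 mg/L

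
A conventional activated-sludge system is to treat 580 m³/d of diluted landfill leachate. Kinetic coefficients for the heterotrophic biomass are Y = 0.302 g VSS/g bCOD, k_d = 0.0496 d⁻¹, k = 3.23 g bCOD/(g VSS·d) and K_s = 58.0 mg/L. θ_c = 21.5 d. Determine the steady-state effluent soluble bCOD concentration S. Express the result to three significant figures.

S ≈ 6.34 mg/L

Effluent substrate depends only on kinetics and SRT: S = K_s(1 + k_d θ_c) / [θ_c(Yk − k_d) − 1] = 58.0 × (1 + 0.0496 × 21.5) / [21.5 × (0.302 × 3.23 − 0.0496) − 1] = 119.9 / 18.91 = 6.339 mg/L.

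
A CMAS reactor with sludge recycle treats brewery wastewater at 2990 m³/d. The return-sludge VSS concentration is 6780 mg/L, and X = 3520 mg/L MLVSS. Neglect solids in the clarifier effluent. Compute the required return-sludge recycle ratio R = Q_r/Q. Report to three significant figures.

Solids balance on the clarifier gives (1+R)X = R·X_r, so R = X/(X_r − X) = 3520 / (6780 − 3520) = 1.080.

R ≈ 1.08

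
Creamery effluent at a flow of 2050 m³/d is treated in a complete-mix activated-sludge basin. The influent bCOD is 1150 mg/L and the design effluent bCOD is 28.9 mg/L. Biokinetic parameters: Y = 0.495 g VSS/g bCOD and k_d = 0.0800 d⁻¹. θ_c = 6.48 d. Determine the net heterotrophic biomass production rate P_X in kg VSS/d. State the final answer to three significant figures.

P_X ≈ 749 kg VSS/d

Observed yield with endogenous decay: Y_obs = Y / (1 + k_d·θ_c) = 0.495 / (1 + 0.0800 × 6.48) = 0.495 / 1.518 = 0.3260 g VSS/g bCOD.
Substrate removed = Q·(S₀ − S) = 2050 m³/d × (1150 − 28.9) g/m³ = 2.3×10^6 g/d = 2298 kg/d.
So the net sludge growth is P_X = 0.3260 × 2298 = 749.2 kg VSS/d.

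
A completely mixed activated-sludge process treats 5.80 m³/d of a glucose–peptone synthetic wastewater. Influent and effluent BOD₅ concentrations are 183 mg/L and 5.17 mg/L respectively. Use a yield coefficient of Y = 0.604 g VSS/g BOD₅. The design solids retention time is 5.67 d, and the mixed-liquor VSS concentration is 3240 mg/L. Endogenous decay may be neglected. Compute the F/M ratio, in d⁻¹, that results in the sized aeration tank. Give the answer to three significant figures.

V·X = Y·Q·ΔS·θ_c gives V = 0.604 × 5.80 × (183 − 5.17) × 5.67 / 3240 = 1.090 m³.
F/M = applied load / biomass = Q·S₀/(V·X) = 5.80 × 183 / (1.090 × 3240) = 0.3005 d⁻¹.

F/M ≈ 0.300 d⁻¹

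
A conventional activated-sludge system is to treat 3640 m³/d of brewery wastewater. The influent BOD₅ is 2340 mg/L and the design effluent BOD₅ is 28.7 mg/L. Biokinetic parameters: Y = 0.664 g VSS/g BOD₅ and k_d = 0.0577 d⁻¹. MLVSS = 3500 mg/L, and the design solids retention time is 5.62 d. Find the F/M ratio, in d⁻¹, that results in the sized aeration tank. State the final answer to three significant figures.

Steady-state biomass mass balance: V·X·(1 + k_d·θ_c) = Y·Q·(S₀ − S)·θ_c, so V = 0.664 × 3640 × (2340 − 28.7) × 5.62 / [3500 × (1 + 0.0577 × 5.62)] = 3.14×10^7 / 4635 = 6774 m³.
Food-to-microorganism ratio F/M = Q S₀ / (V X) = 3640 × 2340 / (6774 × 3500) = 0.3593 d⁻¹.

F/M ≈ 0.359 d⁻¹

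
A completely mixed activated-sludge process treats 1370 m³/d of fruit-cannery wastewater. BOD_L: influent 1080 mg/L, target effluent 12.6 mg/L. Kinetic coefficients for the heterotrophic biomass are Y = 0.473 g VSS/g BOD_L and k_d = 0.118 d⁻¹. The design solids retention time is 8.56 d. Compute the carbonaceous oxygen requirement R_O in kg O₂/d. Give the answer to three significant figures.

Correct the yield for decay: Y_obs = Y/(1 + k_d θ_c) = 0.473 / (1 + 0.118 × 8.56) = 0.473 / 2.010 = 0.2353.
Q·(S₀ − S) = 1370 × (1080 − 12.6) × 10⁻³ = 1462 kg/d removed.
Biomass synthesised: P_X = Y_obs × 1462 = 344.1 kg VSS/d.
R_O = Q·(S₀ − S) − 1.42·P_X = 1462 − 1.42 × 344.1 = 973.7 kg O₂/d.

R_O ≈ 974 kg O₂/d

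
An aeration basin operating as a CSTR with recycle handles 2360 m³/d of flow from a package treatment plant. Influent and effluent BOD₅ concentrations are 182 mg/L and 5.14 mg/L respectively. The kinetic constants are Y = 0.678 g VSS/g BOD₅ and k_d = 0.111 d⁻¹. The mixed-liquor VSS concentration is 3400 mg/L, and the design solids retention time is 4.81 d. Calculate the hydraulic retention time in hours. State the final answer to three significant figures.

From the SRT design equation V = Y Q (S₀−S) θ_c / [X (1 + k_d θ_c)] = 0.678 × 2360 × (182 − 5.14) × 4.81 / [3400 × (1 + 0.111 × 4.81)] = 1.36×10^6 / 5215 = 261.0 m³.
τ = V/Q = 261.0/2360 = 0.1106 d, or 2.654 h.

τ ≈ 2.65 h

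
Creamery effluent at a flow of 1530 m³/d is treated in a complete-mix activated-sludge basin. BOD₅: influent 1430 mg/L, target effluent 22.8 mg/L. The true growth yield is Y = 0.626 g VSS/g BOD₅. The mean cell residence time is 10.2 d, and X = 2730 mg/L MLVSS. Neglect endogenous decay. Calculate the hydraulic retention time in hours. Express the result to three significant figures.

V·X = Y·Q·ΔS·θ_c gives V = 0.626 × 1530 × (1430 − 22.8) × 10.2 / 2730 = 5036 m³.
Hydraulic retention time τ = V/Q = 5036 / 1530 = 3.291 d = 78.99 h.

τ ≈ 79.0 h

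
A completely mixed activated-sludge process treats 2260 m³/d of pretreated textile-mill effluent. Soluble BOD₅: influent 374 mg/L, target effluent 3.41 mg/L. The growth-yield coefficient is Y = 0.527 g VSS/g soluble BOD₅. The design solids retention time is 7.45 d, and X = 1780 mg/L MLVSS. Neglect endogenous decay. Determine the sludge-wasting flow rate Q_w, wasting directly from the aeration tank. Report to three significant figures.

V·X = Y·Q·ΔS·θ_c gives V = 0.527 × 2260 × (374 − 3.41) × 7.45 / 1780 = 1847 m³.
Wasting from the aeration tank: Q_w = V / θ_c = 1847 / 7.45 = 248.0 m³/d.

Q_w ≈ 248 m³/d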